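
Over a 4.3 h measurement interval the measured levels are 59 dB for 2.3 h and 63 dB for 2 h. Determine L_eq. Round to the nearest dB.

61 dB

Weight each interval's intensity by its duration and average over T = 4.3 h:
Σ tᵢ·10^(Lᵢ/10) = 2.3·10^(59/10) + 2·10^(63/10) = 5.817e+06.
L_eq = 10·log₁₀(5.817e+06/4.3) = 61.31 dB.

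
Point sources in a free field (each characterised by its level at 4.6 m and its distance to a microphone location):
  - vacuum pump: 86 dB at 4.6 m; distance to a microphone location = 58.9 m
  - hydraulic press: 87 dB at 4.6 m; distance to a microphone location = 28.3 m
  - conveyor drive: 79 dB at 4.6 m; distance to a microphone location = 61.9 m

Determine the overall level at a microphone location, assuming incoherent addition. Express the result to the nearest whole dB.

72 dB

Propagate each source to the receiver with L = L_ref − 20·log₁₀(r/r_ref), then add intensities.
vacuum pump: 86 − 20·log₁₀(58.9/4.6) = 86 − 22.15 = 63.85 dB.
hydraulic press: 87 − 20·log₁₀(28.3/4.6) = 87 − 15.78 = 71.22 dB.
conveyor drive: 79 − 20·log₁₀(61.9/4.6) = 79 − 22.58 = 56.42 dB.
Σ 10^(L/10) = 1.611e+07 → L_total = 10·log₁₀(1.611e+07) = 72.07 dB.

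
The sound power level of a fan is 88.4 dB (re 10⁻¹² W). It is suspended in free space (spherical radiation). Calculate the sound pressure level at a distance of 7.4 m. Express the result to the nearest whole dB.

Free-field spherical radiation: L_p = L_w − 10·log₁₀(4π·r²), r = 7.4 m.
4π·r² = 688.1 m², 10·log₁₀ of that is 28.377 dB.
L_p = 88.4 − 28.377 = 60.02 dB.

60 dB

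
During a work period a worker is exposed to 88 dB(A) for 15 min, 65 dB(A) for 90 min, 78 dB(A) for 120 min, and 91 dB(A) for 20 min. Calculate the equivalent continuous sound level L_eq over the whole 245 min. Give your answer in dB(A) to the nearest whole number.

82 dB(A)

The energy average is taken in the linear domain: L_eq = 10·log₁₀[(Σ tᵢ·10^(Lᵢ/10))/T], T = 245 min.
Σ tᵢ·10^(Lᵢ/10) = 15·10^(88/10) + 90·10^(65/10) + 120·10^(78/10) + 20·10^(91/10) = 4.250e+10.
L_eq = 10·log₁₀(4.250e+10/245) = 82.39 dB(A).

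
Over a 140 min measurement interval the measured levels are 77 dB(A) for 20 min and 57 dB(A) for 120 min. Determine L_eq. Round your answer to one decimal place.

68.8 dB(A)

L_eq = 10·log₁₀[(1/T)·Σ tᵢ·10^(Lᵢ/10)] with T = 140 min.
Σ tᵢ·10^(Lᵢ/10) = 20·10^(77/10) + 120·10^(57/10) = 1.063e+09.
L_eq = 10·log₁₀(1.063e+09/140) = 68.80 dB(A).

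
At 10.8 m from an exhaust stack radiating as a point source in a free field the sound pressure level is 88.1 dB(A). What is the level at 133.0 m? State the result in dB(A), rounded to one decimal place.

Spherical spreading from a point source gives a 20·log₁₀(r₂/r₁) drop.
L₂ = 88.1 − 20·log₁₀(133.0/10.8) = 88.1 − 21.809 = 66.29 dB(A).

66.3 dB(A)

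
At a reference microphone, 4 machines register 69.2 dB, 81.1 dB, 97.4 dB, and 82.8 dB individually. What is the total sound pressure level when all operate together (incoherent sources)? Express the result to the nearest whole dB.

98 dB

For uncorrelated sources the intensities add, so convert each level to linear form, sum, and take 10·log₁₀ of the total.
Σ 10^(L/10) = 10^(69.2/10) + 10^(81.1/10) + 10^(97.4/10) + 10^(82.8/10) = 5.823e+09.
L_total = 10·log₁₀(5.823e+09) = 97.65 dB.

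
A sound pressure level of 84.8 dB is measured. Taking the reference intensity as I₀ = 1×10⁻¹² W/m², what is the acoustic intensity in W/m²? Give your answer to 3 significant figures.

0.000302 W/m²

I/I₀ = 10^(84.8/10) = 3.02e+08, so I = 3.02e+08 × 10⁻¹² W/m².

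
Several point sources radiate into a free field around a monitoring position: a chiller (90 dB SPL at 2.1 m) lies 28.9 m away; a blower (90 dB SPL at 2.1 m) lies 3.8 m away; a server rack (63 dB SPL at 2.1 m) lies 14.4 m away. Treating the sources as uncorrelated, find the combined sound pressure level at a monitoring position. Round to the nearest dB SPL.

85 dB SPL

First find each source's level at the receiver (point-source: −20·log₁₀(r/r_ref)), then combine on an intensity basis.
chiller: 90 − 20·log₁₀(28.9/2.1) = 90 − 22.77 = 67.23 dB SPL.
blower: 90 − 20·log₁₀(3.8/2.1) = 90 − 5.15 = 84.85 dB SPL.
server rack: 63 − 20·log₁₀(14.4/2.1) = 63 − 16.72 = 46.28 dB SPL.
Σ 10^(L/10) = 3.107e+08 → L_total = 10·log₁₀(3.107e+08) = 84.92 dB SPL.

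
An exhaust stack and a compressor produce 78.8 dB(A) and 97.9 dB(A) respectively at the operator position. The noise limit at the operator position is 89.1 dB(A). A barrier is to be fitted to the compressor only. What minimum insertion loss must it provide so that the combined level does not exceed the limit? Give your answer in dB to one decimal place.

9.2 dB

Fixed contribution from the other source: Σ 10^(L/10) = 10^(78.8/10) = 7.586e+07 (78.80 dB(A)).
The limit corresponds to 10^(89.1/10) = 8.128e+08; subtracting the fixed part leaves 7.370e+08 for the compressor, i.e. 88.67 dB(A).
Required insertion loss = 97.9 − 88.67 = 9.23 dB.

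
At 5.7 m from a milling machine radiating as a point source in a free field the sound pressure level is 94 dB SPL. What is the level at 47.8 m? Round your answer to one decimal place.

75.5 dB SPL

For a point source, L₂ = L₁ − 20·log₁₀(r₂/r₁).
L₂ = 94 − 20·log₁₀(47.8/5.7) = 94 − 18.471 = 75.53 dB SPL.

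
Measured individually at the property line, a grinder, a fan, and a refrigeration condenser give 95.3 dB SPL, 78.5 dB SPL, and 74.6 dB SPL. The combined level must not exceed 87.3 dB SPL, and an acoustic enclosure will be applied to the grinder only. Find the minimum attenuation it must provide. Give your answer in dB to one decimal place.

The untreated sources together contribute 10^(78.5/10) + 10^(74.6/10) = 9.963e+07, i.e. 79.98 dB SPL.
The limit corresponds to 10^(87.3/10) = 5.370e+08; subtracting the fixed part leaves 4.374e+08 for the grinder, i.e. 86.41 dB SPL.
So the grinder must be reduced from 95.3 to 86.41 dB SPL: IL = 8.89 dB.

8.9 dB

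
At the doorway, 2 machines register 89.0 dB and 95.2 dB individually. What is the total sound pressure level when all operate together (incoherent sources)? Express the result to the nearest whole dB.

Incoherent sources combine by intensity addition: L_total = 10·log₁₀(Σ 10^(L_i/10)).
Σ 10^(L/10) = 10^(89.0/10) + 10^(95.2/10) = 4.106e+09.
L_total = 10·log₁₀(4.106e+09) = 96.13 dB.

96 dB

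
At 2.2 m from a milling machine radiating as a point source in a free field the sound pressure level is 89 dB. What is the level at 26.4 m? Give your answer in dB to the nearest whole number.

Spherical spreading from a point source gives a 20·log₁₀(r₂/r₁) drop.
L₂ = 89 − 20·log₁₀(26.4/2.2) = 89 − 21.584 = 67.42 dB.

67 dB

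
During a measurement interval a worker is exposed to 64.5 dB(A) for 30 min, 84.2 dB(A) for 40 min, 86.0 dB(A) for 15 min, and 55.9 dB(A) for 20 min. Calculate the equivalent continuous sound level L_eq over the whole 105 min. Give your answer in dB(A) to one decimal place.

82.0 dB(A)

Weight each interval's intensity by its duration and average over T = 105 min:
Σ tᵢ·10^(Lᵢ/10) = 30·10^(64.5/10) + 40·10^(84.2/10) + 15·10^(86.0/10) + 20·10^(55.9/10) = 1.659e+10.
L_eq = 10·log₁₀(1.659e+10/105) = 81.99 dB(A).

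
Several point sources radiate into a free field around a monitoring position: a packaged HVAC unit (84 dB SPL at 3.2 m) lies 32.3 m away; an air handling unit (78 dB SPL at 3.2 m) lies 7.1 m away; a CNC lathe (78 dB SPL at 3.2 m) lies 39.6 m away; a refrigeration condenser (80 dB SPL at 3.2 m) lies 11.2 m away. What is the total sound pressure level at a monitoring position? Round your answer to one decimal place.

First find each source's level at the receiver (point-source: −20·log₁₀(r/r_ref)), then combine on an intensity basis.
packaged HVAC unit: 84 − 20·log₁₀(32.3/3.2) = 84 − 20.08 = 63.92 dB SPL.
air handling unit: 78 − 20·log₁₀(7.1/3.2) = 78 − 6.92 = 71.08 dB SPL.
CNC lathe: 78 − 20·log₁₀(39.6/3.2) = 78 − 21.85 = 56.15 dB SPL.
refrigeration condenser: 80 − 20·log₁₀(11.2/3.2) = 80 − 10.88 = 69.12 dB SPL.
Σ 10^(L/10) = 2.386e+07 → L_total = 10·log₁₀(2.386e+07) = 73.78 dB SPL.

73.8 dB SPL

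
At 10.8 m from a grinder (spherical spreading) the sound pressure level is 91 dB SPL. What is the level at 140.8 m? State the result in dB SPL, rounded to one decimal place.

68.7 dB SPL

Point-source attenuation: ΔL = 20·log₁₀(r₂/r₁) = 20·log₁₀(140.8/10.8) = 22.304 dB.
L₂ = 91 − 20·log₁₀(140.8/10.8) = 91 − 22.304 = 68.70 dB SPL.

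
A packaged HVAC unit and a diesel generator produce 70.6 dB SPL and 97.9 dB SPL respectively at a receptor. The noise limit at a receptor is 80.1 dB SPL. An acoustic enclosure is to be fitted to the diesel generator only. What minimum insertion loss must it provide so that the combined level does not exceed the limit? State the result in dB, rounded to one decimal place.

18.3 dB

The untreated sources together contribute 10^(70.6/10) = 1.148e+07, i.e. 70.60 dB SPL.
To meet 80.1 dB SPL overall, the treated diesel generator may contribute at most 10^(80.1/10) − 1.148e+07 = 9.085e+07, i.e. 79.58 dB SPL.
Required insertion loss = 97.9 − 79.58 = 18.32 dB.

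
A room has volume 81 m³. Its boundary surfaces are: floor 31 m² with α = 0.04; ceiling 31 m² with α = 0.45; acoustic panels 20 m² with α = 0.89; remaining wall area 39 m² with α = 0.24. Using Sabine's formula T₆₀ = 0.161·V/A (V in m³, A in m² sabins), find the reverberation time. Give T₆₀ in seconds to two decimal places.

A = Σ Sᵢαᵢ = 31·0.04 + 31·0.45 + 20·0.89 + 39·0.24 = 42.35 m².
T₆₀ = 0.161 × 81 / 42.35 = 0.308 s.

0.31 s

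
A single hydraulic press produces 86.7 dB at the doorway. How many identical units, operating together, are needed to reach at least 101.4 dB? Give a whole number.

N identical sources give L₁ + 10·log₁₀ N, so require 10·log₁₀ N ≥ 101.4 − 86.7 = 14.7 dB.
N ≥ 10^(14.7/10) = 29.512, so N = 30.

30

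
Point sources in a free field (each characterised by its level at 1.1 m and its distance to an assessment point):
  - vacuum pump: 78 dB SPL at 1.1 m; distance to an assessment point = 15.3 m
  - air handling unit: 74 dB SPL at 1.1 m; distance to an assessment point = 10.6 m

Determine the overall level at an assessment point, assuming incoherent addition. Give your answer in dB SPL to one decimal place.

Propagate each source to the receiver with L = L_ref − 20·log₁₀(r/r_ref), then add intensities.
vacuum pump: 78 − 20·log₁₀(15.3/1.1) = 78 − 22.87 = 55.13 dB SPL.
air handling unit: 74 − 20·log₁₀(10.6/1.1) = 74 − 19.68 = 54.32 dB SPL.
Σ 10^(L/10) = 5.966e+05 → L_total = 10·log₁₀(5.966e+05) = 57.76 dB SPL.

57.8 dB SPL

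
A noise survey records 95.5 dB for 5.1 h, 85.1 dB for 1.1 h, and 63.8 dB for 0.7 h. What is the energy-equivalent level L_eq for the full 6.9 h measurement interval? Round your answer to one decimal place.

94.3 dB

L_eq = 10·log₁₀[(1/T)·Σ tᵢ·10^(Lᵢ/10)] with T = 6.9 h.
Σ tᵢ·10^(Lᵢ/10) = 5.1·10^(95.5/10) + 1.1·10^(85.1/10) + 0.7·10^(63.8/10) = 1.845e+10.
L_eq = 10·log₁₀(1.845e+10/6.9) = 94.27 dB.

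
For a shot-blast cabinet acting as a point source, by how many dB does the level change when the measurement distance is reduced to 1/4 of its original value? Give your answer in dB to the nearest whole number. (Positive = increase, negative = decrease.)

A point source loses 6 dB per doubling of distance; generally ΔL = −20·log₁₀(r₂/r₁).
ΔL = −20·log₁₀(0.25) = +12.04 dB.

+12 dB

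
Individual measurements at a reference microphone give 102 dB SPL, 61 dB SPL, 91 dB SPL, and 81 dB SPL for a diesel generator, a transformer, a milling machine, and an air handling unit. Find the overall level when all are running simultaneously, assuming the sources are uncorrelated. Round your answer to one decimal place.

For uncorrelated sources the intensities add, so convert each level to linear form, sum, and take 10·log₁₀ of the total.
Σ 10^(L/10) = 10^(102/10) + 10^(61/10) + 10^(91/10) + 10^(81/10) = 1.724e+10.
L_total = 10·log₁₀(1.724e+10) = 102.36 dB SPL.

102.4 dB SPL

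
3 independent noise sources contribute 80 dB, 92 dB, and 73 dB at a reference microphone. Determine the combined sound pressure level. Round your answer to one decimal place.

For uncorrelated sources the intensities add, so convert each level to linear form, sum, and take 10·log₁₀ of the total.
Σ 10^(L/10) = 10^(80/10) + 10^(92/10) + 10^(73/10) = 1.705e+09.
L_total = 10·log₁₀(1.705e+09) = 92.32 dB.

92.3 dB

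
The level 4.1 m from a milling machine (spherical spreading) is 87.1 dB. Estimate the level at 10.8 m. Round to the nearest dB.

79 dB

Spherical spreading from a point source gives a 20·log₁₀(r₂/r₁) drop.
L₂ = 87.1 − 20·log₁₀(10.8/4.1) = 87.1 − 8.413 = 78.69 dB.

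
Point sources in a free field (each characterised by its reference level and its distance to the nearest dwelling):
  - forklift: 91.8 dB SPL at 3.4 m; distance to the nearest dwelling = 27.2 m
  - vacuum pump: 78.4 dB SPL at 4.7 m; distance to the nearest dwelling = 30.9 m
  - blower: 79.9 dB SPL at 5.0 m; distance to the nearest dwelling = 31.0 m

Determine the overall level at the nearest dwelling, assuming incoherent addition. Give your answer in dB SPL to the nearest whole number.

74 dB SPL

First find each source's level at the receiver (point-source: −20·log₁₀(r/r_ref)), then combine on an intensity basis.
forklift: 91.8 − 20·log₁₀(27.2/3.4) = 91.8 − 18.06 = 73.74 dB SPL.
vacuum pump: 78.4 − 20·log₁₀(30.9/4.7) = 78.4 − 16.36 = 62.04 dB SPL.
blower: 79.9 − 20·log₁₀(31.0/5.0) = 79.9 − 15.85 = 64.05 dB SPL.
Σ 10^(L/10) = 2.779e+07 → L_total = 10·log₁₀(2.779e+07) = 74.44 dB SPL.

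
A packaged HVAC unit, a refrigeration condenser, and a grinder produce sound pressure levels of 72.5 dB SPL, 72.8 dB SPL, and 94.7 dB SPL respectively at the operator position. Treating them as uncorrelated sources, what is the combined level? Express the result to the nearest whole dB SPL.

For uncorrelated sources the intensities add, so convert each level to linear form, sum, and take 10·log₁₀ of the total.
Σ 10^(L/10) = 10^(72.5/10) + 10^(72.8/10) + 10^(94.7/10) = 2.988e+09.
L_total = 10·log₁₀(2.988e+09) = 94.75 dB SPL.

95 dB SPL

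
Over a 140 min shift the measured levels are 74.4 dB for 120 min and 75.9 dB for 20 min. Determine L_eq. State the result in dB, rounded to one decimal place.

Weight each interval's intensity by its duration and average over T = 140 min:
Σ tᵢ·10^(Lᵢ/10) = 120·10^(74.4/10) + 20·10^(75.9/10) = 4.083e+09.
L_eq = 10·log₁₀(4.083e+09/140) = 74.65 dB.

74.6 dB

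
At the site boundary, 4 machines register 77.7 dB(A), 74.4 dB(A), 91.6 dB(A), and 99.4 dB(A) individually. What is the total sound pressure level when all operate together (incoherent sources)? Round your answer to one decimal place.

100.1 dB(A)

For uncorrelated sources the intensities add, so convert each level to linear form, sum, and take 10·log₁₀ of the total.
Σ 10^(L/10) = 10^(77.7/10) + 10^(74.4/10) + 10^(91.6/10) + 10^(99.4/10) = 1.024e+10.
L_total = 10·log₁₀(1.024e+10) = 100.10 dB(A).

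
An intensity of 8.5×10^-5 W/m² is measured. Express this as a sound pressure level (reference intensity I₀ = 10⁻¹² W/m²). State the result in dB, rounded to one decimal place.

79.3 dB

L = 10·log₁₀(I/I₀) = 10·log₁₀(8.5×10^-5/10⁻¹²) = 10·log₁₀(8.5×10^7).
L = 10·(0.9294 + 7) = 79.29 dB.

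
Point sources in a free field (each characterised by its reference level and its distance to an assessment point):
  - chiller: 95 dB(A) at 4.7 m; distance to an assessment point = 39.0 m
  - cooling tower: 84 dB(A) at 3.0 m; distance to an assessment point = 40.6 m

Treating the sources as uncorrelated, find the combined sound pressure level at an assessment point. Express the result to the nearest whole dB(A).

Apply inverse-square spreading to bring every level to the receiver, then sum 10^(L/10).
chiller: 95 − 20·log₁₀(39.0/4.7) = 95 − 18.38 = 76.62 dB(A).
cooling tower: 84 − 20·log₁₀(40.6/3.0) = 84 − 22.63 = 61.37 dB(A).
Σ 10^(L/10) = 4.730e+07 → L_total = 10·log₁₀(4.730e+07) = 76.75 dB(A).

77 dB(A)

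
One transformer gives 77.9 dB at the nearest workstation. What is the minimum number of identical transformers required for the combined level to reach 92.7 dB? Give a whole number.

31

Need L₁ + 10·log₁₀ N ≥ 92.7, i.e. log₁₀ N ≥ 1.48.
N ≥ 10^(14.8/10) = 30.200, so N = 31.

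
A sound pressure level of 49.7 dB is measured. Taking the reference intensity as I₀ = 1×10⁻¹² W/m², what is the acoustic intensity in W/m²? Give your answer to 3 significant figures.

9.33e-08 W/m²

I/I₀ = 10^(49.7/10) = 9.333e+04, so I = 9.333e+04 × 10⁻¹² W/m².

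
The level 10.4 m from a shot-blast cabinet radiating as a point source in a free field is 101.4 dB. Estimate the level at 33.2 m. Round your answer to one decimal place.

For a point source, L₂ = L₁ − 20·log₁₀(r₂/r₁).
L₂ = 101.4 − 20·log₁₀(33.2/10.4) = 101.4 − 10.082 = 91.32 dB.

91.3 dB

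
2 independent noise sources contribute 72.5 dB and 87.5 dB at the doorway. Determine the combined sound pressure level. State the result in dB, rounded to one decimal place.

Incoherent sources combine by intensity addition: L_total = 10·log₁₀(Σ 10^(L_i/10)).
Σ 10^(L/10) = 10^(72.5/10) + 10^(87.5/10) = 5.801e+08.
L_total = 10·log₁₀(5.801e+08) = 87.64 dB.

87.6 dB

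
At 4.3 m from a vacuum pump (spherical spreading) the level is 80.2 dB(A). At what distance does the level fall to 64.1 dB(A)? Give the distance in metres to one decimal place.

For a point source L₁ − L₂ = 20·log₁₀(r₂/r₁), so r₂ = r₁·10^((L₁−L₂)/20).
r₂ = 4.3·10^((80.2−64.1)/20) = 4.3·10^(16.1/20) = 27.45 m.

27.4 m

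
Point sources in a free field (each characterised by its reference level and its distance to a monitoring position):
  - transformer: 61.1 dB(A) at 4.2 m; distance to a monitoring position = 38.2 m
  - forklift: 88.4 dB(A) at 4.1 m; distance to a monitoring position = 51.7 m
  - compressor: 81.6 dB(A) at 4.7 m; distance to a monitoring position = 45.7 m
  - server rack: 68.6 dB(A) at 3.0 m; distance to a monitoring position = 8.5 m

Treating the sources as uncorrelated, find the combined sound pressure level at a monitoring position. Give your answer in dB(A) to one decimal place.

68.3 dB(A)

First find each source's level at the receiver (point-source: −20·log₁₀(r/r_ref)), then combine on an intensity basis.
transformer: 61.1 − 20·log₁₀(38.2/4.2) = 61.1 − 19.18 = 41.92 dB(A).
forklift: 88.4 − 20·log₁₀(51.7/4.1) = 88.4 − 22.01 = 66.39 dB(A).
compressor: 81.6 − 20·log₁₀(45.7/4.7) = 81.6 − 19.76 = 61.84 dB(A).
server rack: 68.6 − 20·log₁₀(8.5/3.0) = 68.6 − 9.05 = 59.55 dB(A).
Σ 10^(L/10) = 6.798e+06 → L_total = 10·log₁₀(6.798e+06) = 68.32 dB(A).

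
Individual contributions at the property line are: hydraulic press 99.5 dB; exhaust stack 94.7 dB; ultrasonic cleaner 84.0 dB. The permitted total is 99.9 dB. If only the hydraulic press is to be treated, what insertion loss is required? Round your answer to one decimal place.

1.3 dB

Fixed contribution from the other sources: Σ 10^(L/10) = 10^(94.7/10) + 10^(84.0/10) = 3.202e+09 (95.05 dB).
To meet 99.9 dB overall, the treated hydraulic press may contribute at most 10^(99.9/10) − 3.202e+09 = 6.570e+09, i.e. 98.18 dB.
So the hydraulic press must be reduced from 99.5 to 98.18 dB: IL = 1.32 dB.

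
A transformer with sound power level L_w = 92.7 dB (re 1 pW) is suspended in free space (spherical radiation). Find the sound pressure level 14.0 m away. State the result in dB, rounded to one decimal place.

58.8 dB

Free-field spherical radiation: L_p = L_w − 10·log₁₀(4π·r²), r = 14.0 m.
4π·r² = 2463 m², 10·log₁₀ of that is 33.915 dB.
L_p = 92.7 − 33.915 = 58.79 dB.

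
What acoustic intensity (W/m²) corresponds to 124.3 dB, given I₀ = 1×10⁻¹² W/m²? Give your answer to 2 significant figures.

L = 10·log₁₀(I/I₀) ⇒ I = I₀·10^(L/10) = 10⁻¹² × 10^12.43.

2.7 W/m²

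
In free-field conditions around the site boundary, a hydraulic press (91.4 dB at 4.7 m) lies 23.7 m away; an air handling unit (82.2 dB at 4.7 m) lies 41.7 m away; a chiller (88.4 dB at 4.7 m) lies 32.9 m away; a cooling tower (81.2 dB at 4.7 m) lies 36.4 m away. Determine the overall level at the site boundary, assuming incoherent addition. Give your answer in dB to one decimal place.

78.6 dB

Apply inverse-square spreading to bring every level to the receiver, then sum 10^(L/10).
hydraulic press: 91.4 − 20·log₁₀(23.7/4.7) = 91.4 − 14.05 = 77.35 dB.
air handling unit: 82.2 − 20·log₁₀(41.7/4.7) = 82.2 − 18.96 = 63.24 dB.
chiller: 88.4 − 20·log₁₀(32.9/4.7) = 88.4 − 16.90 = 71.50 dB.
cooling tower: 81.2 − 20·log₁₀(36.4/4.7) = 81.2 − 17.78 = 63.42 dB.
Σ 10^(L/10) = 7.271e+07 → L_total = 10·log₁₀(7.271e+07) = 78.62 dB.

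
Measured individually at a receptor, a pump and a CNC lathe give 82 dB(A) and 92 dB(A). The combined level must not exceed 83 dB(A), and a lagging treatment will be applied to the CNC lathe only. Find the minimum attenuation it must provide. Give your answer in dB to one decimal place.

Everything except the CNC lathe sums to 10^(82/10) = 1.585e+08 in linear terms, 82.00 dB(A).
The limit corresponds to 10^(83/10) = 1.995e+08; subtracting the fixed part leaves 4.104e+07 for the CNC lathe, i.e. 76.13 dB(A).
So the CNC lathe must be reduced from 92 to 76.13 dB(A): IL = 15.87 dB.

15.9 dB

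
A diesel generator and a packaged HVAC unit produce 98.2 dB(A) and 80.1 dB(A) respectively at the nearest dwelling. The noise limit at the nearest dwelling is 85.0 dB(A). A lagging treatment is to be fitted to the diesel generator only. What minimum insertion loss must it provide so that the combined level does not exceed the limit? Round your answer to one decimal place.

Fixed contribution from the other source: Σ 10^(L/10) = 10^(80.1/10) = 1.023e+08 (80.10 dB(A)).
The limit corresponds to 10^(85.0/10) = 3.162e+08; subtracting the fixed part leaves 2.139e+08 for the diesel generator, i.e. 83.30 dB(A).
So the diesel generator must be reduced from 98.2 to 83.30 dB(A): IL = 14.90 dB.

14.9 dB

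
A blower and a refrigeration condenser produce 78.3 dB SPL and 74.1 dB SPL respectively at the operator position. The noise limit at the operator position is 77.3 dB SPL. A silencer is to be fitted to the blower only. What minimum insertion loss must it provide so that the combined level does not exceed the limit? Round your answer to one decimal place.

3.8 dB

The untreated sources together contribute 10^(74.1/10) = 2.570e+07, i.e. 74.10 dB SPL.
The limit corresponds to 10^(77.3/10) = 5.370e+07; subtracting the fixed part leaves 2.800e+07 for the blower, i.e. 74.47 dB SPL.
Required insertion loss = 78.3 − 74.47 = 3.83 dB.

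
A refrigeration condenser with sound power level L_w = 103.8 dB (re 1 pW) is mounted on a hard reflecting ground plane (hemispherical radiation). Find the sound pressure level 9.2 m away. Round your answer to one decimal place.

76.5 dB

The power spreads over a hemisphere of area 2π·r², so L_p = L_w − 10·log₁₀(2π·r²).
2π·r² = 531.8 m², 10·log₁₀ of that is 27.258 dB.
L_p = 103.8 − 27.258 = 76.54 dB.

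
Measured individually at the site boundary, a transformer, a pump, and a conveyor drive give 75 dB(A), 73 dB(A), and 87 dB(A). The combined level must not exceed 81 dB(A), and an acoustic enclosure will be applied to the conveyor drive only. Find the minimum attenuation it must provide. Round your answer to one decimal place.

Fixed contribution from the other sources: Σ 10^(L/10) = 10^(75/10) + 10^(73/10) = 5.158e+07 (77.12 dB(A)).
To meet 81 dB(A) overall, the treated conveyor drive may contribute at most 10^(81/10) − 5.158e+07 = 7.432e+07, i.e. 78.71 dB(A).
Required insertion loss = 87 − 78.71 = 8.29 dB.

8.3 dB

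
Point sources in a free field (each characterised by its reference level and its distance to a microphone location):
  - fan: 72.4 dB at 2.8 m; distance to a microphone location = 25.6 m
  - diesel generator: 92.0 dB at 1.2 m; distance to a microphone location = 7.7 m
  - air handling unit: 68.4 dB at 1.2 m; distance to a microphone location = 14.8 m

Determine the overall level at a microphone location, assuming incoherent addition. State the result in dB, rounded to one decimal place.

First find each source's level at the receiver (point-source: −20·log₁₀(r/r_ref)), then combine on an intensity basis.
fan: 72.4 − 20·log₁₀(25.6/2.8) = 72.4 − 19.22 = 53.18 dB.
diesel generator: 92.0 − 20·log₁₀(7.7/1.2) = 92.0 − 16.15 = 75.85 dB.
air handling unit: 68.4 − 20·log₁₀(14.8/1.2) = 68.4 − 21.82 = 46.58 dB.
Σ 10^(L/10) = 3.875e+07 → L_total = 10·log₁₀(3.875e+07) = 75.88 dB.

75.9 dB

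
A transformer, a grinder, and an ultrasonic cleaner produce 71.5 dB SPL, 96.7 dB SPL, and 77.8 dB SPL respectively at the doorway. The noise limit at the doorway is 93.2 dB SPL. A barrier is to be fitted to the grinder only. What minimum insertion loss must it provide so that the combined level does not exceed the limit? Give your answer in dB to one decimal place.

The untreated sources together contribute 10^(71.5/10) + 10^(77.8/10) = 7.438e+07, i.e. 78.71 dB SPL.
To meet 93.2 dB SPL overall, the treated grinder may contribute at most 10^(93.2/10) − 7.438e+07 = 2.015e+09, i.e. 93.04 dB SPL.
Required insertion loss = 96.7 − 93.04 = 3.66 dB.

3.7 dB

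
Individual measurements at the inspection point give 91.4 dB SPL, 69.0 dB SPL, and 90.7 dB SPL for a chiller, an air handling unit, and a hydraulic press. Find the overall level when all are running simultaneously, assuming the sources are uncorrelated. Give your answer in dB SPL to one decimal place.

94.1 dB SPL

Incoherent sources combine by intensity addition: L_total = 10·log₁₀(Σ 10^(L_i/10)).
Σ 10^(L/10) = 10^(91.4/10) + 10^(69.0/10) + 10^(90.7/10) = 2.563e+09.
L_total = 10·log₁₀(2.563e+09) = 94.09 dB SPL.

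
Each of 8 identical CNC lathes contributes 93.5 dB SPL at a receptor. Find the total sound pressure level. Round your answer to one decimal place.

L_total = L₁ + 10·log₁₀ N for N identical incoherent sources.
L_total = 93.5 + 10·log₁₀(8) = 93.5 + 9.031 = 102.53 dB SPL.

102.5 dB SPL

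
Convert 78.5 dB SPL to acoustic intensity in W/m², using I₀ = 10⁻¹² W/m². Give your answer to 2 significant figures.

7.1e-05 W/m²

I/I₀ = 10^(78.5/10) = 7.079e+07, so I = 7.079e+07 × 10⁻¹² W/m².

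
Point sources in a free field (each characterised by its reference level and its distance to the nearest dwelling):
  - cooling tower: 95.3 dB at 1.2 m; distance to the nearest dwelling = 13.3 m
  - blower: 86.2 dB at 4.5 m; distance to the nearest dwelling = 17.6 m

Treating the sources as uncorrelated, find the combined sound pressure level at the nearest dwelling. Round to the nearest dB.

First find each source's level at the receiver (point-source: −20·log₁₀(r/r_ref)), then combine on an intensity basis.
cooling tower: 95.3 − 20·log₁₀(13.3/1.2) = 95.3 − 20.89 = 74.41 dB.
blower: 86.2 − 20·log₁₀(17.6/4.5) = 86.2 − 11.85 = 74.35 dB.
Σ 10^(L/10) = 5.484e+07 → L_total = 10·log₁₀(5.484e+07) = 77.39 dB.

77 dB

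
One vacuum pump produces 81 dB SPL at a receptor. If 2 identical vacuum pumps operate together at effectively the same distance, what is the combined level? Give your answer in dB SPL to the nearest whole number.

L_total = L₁ + 10·log₁₀ N for N identical incoherent sources.
L_total = 81 + 10·log₁₀(2) = 81 + 3.010 = 84.01 dB SPL.

84 dB SPL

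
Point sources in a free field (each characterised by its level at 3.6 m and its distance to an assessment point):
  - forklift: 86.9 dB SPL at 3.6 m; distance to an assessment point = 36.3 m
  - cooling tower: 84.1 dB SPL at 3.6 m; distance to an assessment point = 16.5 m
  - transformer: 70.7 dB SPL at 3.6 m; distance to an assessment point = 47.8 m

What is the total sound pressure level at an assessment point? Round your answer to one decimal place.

72.3 dB SPL

Propagate each source to the receiver with L = L_ref − 20·log₁₀(r/r_ref), then add intensities.
forklift: 86.9 − 20·log₁₀(36.3/3.6) = 86.9 − 20.07 = 66.83 dB SPL.
cooling tower: 84.1 − 20·log₁₀(16.5/3.6) = 84.1 − 13.22 = 70.88 dB SPL.
transformer: 70.7 − 20·log₁₀(47.8/3.6) = 70.7 − 22.46 = 48.24 dB SPL.
Σ 10^(L/10) = 1.712e+07 → L_total = 10·log₁₀(1.712e+07) = 72.33 dB SPL.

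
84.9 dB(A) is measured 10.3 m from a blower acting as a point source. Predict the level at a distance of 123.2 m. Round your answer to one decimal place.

63.3 dB(A)

Point-source attenuation: ΔL = 20·log₁₀(r₂/r₁) = 20·log₁₀(123.2/10.3) = 21.555 dB.
L₂ = 84.9 − 20·log₁₀(123.2/10.3) = 84.9 − 21.555 = 63.34 dB(A).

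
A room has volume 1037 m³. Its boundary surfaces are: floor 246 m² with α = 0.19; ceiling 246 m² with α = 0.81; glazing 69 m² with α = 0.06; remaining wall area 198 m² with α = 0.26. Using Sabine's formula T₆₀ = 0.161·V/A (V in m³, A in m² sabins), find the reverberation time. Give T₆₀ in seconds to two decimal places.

A = Σ Sᵢαᵢ = 246·0.19 + 246·0.81 + 69·0.06 + 198·0.26 = 301.62 m².
T₆₀ = 0.161·V/A = 0.161·1037/301.62 = 0.554 s.

0.55 s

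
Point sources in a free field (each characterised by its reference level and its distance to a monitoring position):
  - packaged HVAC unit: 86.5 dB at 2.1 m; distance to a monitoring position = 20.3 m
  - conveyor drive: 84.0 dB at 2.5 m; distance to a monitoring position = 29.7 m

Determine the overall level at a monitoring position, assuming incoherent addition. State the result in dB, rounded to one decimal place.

Propagate each source to the receiver with L = L_ref − 20·log₁₀(r/r_ref), then add intensities.
packaged HVAC unit: 86.5 − 20·log₁₀(20.3/2.1) = 86.5 − 19.71 = 66.79 dB.
conveyor drive: 84.0 − 20·log₁₀(29.7/2.5) = 84.0 − 21.50 = 62.50 dB.
Σ 10^(L/10) = 6.560e+06 → L_total = 10·log₁₀(6.560e+06) = 68.17 dB.

68.2 dB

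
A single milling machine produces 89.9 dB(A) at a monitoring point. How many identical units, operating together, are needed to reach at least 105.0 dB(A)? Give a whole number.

33

N identical sources give L₁ + 10·log₁₀ N, so require 10·log₁₀ N ≥ 105.0 − 89.9 = 15.1 dB.
N ≥ 10^(15.1/10) = 32.359, so N = 33.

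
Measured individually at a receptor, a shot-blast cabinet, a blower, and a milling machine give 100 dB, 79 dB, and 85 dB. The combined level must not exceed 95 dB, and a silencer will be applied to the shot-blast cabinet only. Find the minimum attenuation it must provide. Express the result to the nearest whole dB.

The untreated sources together contribute 10^(79/10) + 10^(85/10) = 3.957e+08, i.e. 85.97 dB.
The limit corresponds to 10^(95/10) = 3.162e+09; subtracting the fixed part leaves 2.767e+09 for the shot-blast cabinet, i.e. 94.42 dB.
Required insertion loss = 100 − 94.42 = 5.58 dB.

6 dB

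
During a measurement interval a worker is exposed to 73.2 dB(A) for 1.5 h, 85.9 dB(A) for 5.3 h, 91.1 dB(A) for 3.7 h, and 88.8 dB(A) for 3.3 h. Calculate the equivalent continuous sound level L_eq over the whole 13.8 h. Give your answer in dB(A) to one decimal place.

L_eq = 10·log₁₀[(1/T)·Σ tᵢ·10^(Lᵢ/10)] with T = 13.8 h.
Σ tᵢ·10^(Lᵢ/10) = 1.5·10^(73.2/10) + 5.3·10^(85.9/10) + 3.7·10^(91.1/10) + 3.3·10^(88.8/10) = 9.363e+09.
L_eq = 10·log₁₀(9.363e+09/13.8) = 88.32 dB(A).

88.3 dB(A)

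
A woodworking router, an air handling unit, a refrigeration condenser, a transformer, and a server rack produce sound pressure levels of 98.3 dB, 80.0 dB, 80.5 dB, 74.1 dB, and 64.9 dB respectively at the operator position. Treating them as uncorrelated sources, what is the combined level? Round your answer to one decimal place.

98.5 dB

Incoherent sources combine by intensity addition: L_total = 10·log₁₀(Σ 10^(L_i/10)).
Σ 10^(L/10) = 10^(98.3/10) + 10^(80.0/10) + 10^(80.5/10) + 10^(74.1/10) + 10^(64.9/10) = 7.002e+09.
L_total = 10·log₁₀(7.002e+09) = 98.45 dB.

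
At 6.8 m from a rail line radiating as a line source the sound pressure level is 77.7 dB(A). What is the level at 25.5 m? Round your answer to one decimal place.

72.0 dB(A)

Cylindrical spreading from a line source gives a 10·log₁₀(r₂/r₁) drop.
L₂ = 77.7 − 10·log₁₀(25.5/6.8) = 77.7 − 5.740 = 71.96 dB(A).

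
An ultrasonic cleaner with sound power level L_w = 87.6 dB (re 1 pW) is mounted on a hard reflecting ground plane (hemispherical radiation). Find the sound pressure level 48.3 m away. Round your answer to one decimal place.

45.9 dB

L_p = L_w − 10·log₁₀(2π·r²) with r = 48.3 m.
2π·r² = 1.466e+04 m², 10·log₁₀ of that is 41.661 dB.
L_p = 87.6 − 41.661 = 45.94 dB.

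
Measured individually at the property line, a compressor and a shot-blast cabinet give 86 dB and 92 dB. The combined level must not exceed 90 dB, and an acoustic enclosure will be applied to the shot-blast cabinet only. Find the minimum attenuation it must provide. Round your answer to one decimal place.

4.2 dB

Fixed contribution from the other source: Σ 10^(L/10) = 10^(86/10) = 3.981e+08 (86.00 dB).
To meet 90 dB overall, the treated shot-blast cabinet may contribute at most 10^(90/10) − 3.981e+08 = 6.019e+08, i.e. 87.80 dB.
Required insertion loss = 92 − 87.80 = 4.20 dB.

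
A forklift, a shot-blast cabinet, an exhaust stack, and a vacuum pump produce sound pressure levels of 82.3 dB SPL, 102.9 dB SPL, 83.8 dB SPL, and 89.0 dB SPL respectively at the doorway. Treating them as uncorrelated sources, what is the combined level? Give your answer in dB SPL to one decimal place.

103.2 dB SPL

For uncorrelated sources the intensities add, so convert each level to linear form, sum, and take 10·log₁₀ of the total.
Σ 10^(L/10) = 10^(82.3/10) + 10^(102.9/10) + 10^(83.8/10) + 10^(89.0/10) = 2.070e+10.
L_total = 10·log₁₀(2.070e+10) = 103.16 dB SPL.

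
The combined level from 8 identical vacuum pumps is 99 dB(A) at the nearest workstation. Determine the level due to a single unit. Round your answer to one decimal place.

90.0 dB(A)

8 equal contributions raise the level by 10·log₁₀ 8 = 9.031 dB, so each unit alone gives 99 − 9.031.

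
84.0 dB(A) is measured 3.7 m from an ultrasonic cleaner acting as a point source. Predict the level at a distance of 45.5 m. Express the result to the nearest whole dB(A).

62 dB(A)

For a point source, L₂ = L₁ − 20·log₁₀(r₂/r₁).
L₂ = 84.0 − 20·log₁₀(45.5/3.7) = 84.0 − 21.796 = 62.20 dB(A).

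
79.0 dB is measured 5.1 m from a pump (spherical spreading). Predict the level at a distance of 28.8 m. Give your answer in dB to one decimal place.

Spherical spreading from a point source gives a 20·log₁₀(r₂/r₁) drop.
L₂ = 79.0 − 20·log₁₀(28.8/5.1) = 79.0 − 15.036 = 63.96 dB.

64.0 dB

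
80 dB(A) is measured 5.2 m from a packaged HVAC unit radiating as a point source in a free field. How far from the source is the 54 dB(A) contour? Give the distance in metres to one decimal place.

103.8 m

For a point source L₁ − L₂ = 20·log₁₀(r₂/r₁), so r₂ = r₁·10^((L₁−L₂)/20).
r₂ = 5.2·10^((80−54)/20) = 5.2·10^(26.0/20) = 103.75 m.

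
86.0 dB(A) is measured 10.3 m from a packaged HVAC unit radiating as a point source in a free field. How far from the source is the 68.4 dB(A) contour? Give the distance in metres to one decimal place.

78.1 m

Point-source spreading drops the level by 20·log₁₀(r₂/r₁); inverting, r₂/r₁ = 10^(ΔL/20).
r₂ = 10.3·10^((86.0−68.4)/20) = 10.3·10^(17.6/20) = 78.13 m.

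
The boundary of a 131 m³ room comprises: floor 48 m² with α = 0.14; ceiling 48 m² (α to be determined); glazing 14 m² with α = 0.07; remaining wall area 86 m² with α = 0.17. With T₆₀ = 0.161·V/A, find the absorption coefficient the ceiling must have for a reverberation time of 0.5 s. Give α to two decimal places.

0.41

From T₆₀ = 0.161·V/A, the target T₆₀ = 0.5 s needs A = 0.161·131/0.5 = 42.18 m².
Absorption from the other surfaces = 48·0.14 + 14·0.07 + 86·0.17 = 22.32 m², so the ceiling must supply 19.86 m² over 48 m².
α = 19.86/48 = 0.414.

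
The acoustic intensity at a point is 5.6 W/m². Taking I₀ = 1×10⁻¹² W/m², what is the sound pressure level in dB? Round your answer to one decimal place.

L = 10·log₁₀(I/I₀) = 10·log₁₀(5.6/10⁻¹²) = 10·log₁₀(5.6×10^12).
L = 10·(0.7482 + 12) = 127.48 dB.

127.5 dB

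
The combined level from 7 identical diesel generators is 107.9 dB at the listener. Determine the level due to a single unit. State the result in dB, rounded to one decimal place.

99.4 dB

Dividing the total intensity by 7 lowers the level by 10·log₁₀ 7 = 8.451 dB: L₁ = 107.9 − 8.451.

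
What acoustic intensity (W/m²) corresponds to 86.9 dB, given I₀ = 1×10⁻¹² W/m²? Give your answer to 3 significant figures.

0.000490 W/m²

I/I₀ = 10^(86.9/10) = 4.898e+08, so I = 4.898e+08 × 10⁻¹² W/m².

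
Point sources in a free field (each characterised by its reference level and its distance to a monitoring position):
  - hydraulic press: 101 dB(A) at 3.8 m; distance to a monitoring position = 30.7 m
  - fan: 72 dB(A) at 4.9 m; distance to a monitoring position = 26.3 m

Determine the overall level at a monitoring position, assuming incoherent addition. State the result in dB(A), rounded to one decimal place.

82.9 dB(A)

First find each source's level at the receiver (point-source: −20·log₁₀(r/r_ref)), then combine on an intensity basis.
hydraulic press: 101 − 20·log₁₀(30.7/3.8) = 101 − 18.15 = 82.85 dB(A).
fan: 72 − 20·log₁₀(26.3/4.9) = 72 − 14.60 = 57.40 dB(A).
Σ 10^(L/10) = 1.934e+08 → L_total = 10·log₁₀(1.934e+08) = 82.87 dB(A).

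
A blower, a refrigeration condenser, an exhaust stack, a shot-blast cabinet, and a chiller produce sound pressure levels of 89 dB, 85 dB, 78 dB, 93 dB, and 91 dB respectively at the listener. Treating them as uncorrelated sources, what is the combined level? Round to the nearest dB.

Incoherent sources combine by intensity addition: L_total = 10·log₁₀(Σ 10^(L_i/10)).
Σ 10^(L/10) = 10^(89/10) + 10^(85/10) + 10^(78/10) + 10^(93/10) + 10^(91/10) = 4.428e+09.
L_total = 10·log₁₀(4.428e+09) = 96.46 dB.

96 dB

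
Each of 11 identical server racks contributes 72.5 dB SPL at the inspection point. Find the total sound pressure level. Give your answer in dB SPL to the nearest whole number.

83 dB SPL

L_total = L₁ + 10·log₁₀ N for N identical incoherent sources.
L_total = 72.5 + 10·log₁₀(11) = 72.5 + 10.414 = 82.91 dB SPL.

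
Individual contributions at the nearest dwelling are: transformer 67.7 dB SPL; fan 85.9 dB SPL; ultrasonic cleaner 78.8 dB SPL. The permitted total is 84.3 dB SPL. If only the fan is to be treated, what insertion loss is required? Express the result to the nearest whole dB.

The untreated sources together contribute 10^(67.7/10) + 10^(78.8/10) = 8.175e+07, i.e. 79.12 dB SPL.
To meet 84.3 dB SPL overall, the treated fan may contribute at most 10^(84.3/10) − 8.175e+07 = 1.874e+08, i.e. 82.73 dB SPL.
Required insertion loss = 85.9 − 82.73 = 3.17 dB.

3 dB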